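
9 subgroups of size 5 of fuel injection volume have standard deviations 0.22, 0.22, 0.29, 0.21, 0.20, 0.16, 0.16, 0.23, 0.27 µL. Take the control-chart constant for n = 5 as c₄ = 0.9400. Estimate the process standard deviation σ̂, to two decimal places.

0.23

s̄ = (0.22 + 0.22 + 0.29 + 0.21 + 0.20 + 0.16 + 0.16 + 0.23 + 0.27) / 9 = 0.2178
σ̂ = s̄ / c₄ = 0.2178 / 0.9400 = 0.2317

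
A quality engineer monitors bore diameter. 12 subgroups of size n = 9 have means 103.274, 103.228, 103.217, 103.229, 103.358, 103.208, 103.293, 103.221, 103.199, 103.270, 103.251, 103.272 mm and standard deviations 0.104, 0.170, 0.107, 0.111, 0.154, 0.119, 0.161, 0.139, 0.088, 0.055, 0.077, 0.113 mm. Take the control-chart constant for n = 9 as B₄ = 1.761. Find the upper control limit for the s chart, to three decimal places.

s̄ = (0.104 + 0.170 + 0.107 + 0.111 + 0.154 + 0.119 + 0.161 + 0.139 + 0.088 + 0.055 + 0.077 + 0.113) / 12 = 0.1165
UCL_s = B₄·s̄ = 1.761 × 0.1165 = 0.2052

0.205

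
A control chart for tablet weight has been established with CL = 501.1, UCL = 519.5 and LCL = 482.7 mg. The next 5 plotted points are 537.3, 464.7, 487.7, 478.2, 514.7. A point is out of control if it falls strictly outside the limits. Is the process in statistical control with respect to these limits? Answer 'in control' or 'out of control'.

Compare each point to [482.7, 519.5]: sample 1 = 537.3 > UCL; sample 2 = 464.7 < LCL; sample 4 = 478.2 < LCL.

out of control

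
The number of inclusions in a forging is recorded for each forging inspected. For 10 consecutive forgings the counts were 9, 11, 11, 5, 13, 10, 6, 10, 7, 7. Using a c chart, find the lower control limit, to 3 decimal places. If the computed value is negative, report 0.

c̄ = (9 + 11 + 11 + 5 + 13 + 10 + 6 + 10 + 7 + 7) / 10 = 89 / 10 = 8.9000
LCL = c̄ − 3√c̄ = 8.9000 − 3 × 2.9833 = -0.0499 → 0 (cannot be negative)

0.000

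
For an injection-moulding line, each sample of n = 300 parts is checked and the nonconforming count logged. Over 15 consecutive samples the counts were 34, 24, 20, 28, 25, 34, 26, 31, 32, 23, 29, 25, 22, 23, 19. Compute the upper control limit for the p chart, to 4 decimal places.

p̄ = Σdᵢ / (k·n) = 395 / (15 × 300) = 0.08778
UCL = p̄ + 3·√(p̄(1−p̄)/n) = 0.08778 + 3 × √(0.08778×0.91222/300) = 0.08778 + 3 × 0.01634 = 0.13679

0.1368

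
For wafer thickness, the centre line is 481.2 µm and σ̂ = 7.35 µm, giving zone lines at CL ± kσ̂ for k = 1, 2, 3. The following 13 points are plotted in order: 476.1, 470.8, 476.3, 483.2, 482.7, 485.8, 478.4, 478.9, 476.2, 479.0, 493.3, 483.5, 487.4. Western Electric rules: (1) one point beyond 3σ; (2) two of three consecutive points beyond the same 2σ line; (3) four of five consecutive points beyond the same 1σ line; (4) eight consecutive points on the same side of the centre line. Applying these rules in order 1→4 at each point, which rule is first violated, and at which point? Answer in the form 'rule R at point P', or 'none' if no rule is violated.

none

Zone of each point (C = within 1σ̂, B = 1σ̂–2σ̂, A = 2σ̂–3σ̂, * = beyond 3σ̂; sign = side of CL): 1:-C, 2:-B, 3:-C, 4:+C, 5:+C, 6:+C, 7:-C, 8:-C, 9:-C, 10:-C, 11:+B, 12:+C, 13:+C
No rule fires across all 13 points.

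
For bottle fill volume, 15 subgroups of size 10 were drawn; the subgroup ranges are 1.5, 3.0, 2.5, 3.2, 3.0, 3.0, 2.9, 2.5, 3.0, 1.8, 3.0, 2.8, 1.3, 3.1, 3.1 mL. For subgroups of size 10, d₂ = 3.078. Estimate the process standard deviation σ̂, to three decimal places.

R̄ = (1.5 + 3.0 + 2.5 + 3.2 + 3.0 + 3.0 + 2.9 + 2.5 + 3.0 + 1.8 + 3.0 + 2.8 + 1.3 + 3.1 + 3.1) / 15 = 2.6467
σ̂ = R̄ / d₂ = 2.6467 / 3.078 = 0.8599

0.860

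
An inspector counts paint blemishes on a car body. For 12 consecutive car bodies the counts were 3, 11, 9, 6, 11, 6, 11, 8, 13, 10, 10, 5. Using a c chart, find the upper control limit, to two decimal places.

c̄ = (3 + 11 + 9 + 6 + 11 + 6 + 11 + 8 + 13 + 10 + 10 + 5) / 12 = 103 / 12 = 8.5833
UCL = c̄ + 3√c̄ = 8.5833 + 3 × √8.5833 = 8.5833 + 3 × 2.9297 = 17.3725

17.37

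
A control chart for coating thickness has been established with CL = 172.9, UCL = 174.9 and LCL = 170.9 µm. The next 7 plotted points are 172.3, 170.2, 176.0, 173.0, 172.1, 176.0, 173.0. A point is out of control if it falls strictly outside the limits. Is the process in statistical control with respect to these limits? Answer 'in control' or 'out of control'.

out of control

Compare each point to [170.9, 174.9]: sample 2 = 170.2 < LCL; sample 3 = 176.0 > UCL; sample 6 = 176.0 > UCL.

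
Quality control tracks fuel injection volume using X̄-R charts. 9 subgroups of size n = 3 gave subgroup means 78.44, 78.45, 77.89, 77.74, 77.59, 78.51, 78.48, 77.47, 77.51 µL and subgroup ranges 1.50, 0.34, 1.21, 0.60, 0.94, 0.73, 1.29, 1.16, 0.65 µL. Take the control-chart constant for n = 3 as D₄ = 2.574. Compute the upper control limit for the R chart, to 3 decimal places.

2.408

R̄ = (1.50 + 0.34 + 1.21 + 0.60 + 0.94 + 0.73 + 1.29 + 1.16 + 0.65) / 9 = 8.4200 / 9 = 0.9356
UCL_R = D₄·R̄ = 2.574 × 0.9356 = 2.4081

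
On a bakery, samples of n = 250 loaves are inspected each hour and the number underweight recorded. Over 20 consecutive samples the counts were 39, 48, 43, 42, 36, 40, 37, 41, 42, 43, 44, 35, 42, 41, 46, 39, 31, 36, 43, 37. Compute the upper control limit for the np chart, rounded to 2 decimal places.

p̄ = Σdᵢ / (k·n) = 805 / (20 × 250) = 0.16100
UCL = np̄ + 3·√(np̄(1−p̄)) = 40.2500 + 3 × √(40.2500×0.83900) = 40.2500 + 3 × 5.8112 = 57.6835

57.68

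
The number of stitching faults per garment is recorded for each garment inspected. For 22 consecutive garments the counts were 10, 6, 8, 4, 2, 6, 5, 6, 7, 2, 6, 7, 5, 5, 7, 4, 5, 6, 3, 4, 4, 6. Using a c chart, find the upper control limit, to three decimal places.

12.311

c̄ = (10 + 6 + 8 + 4 + 2 + 6 + 5 + 6 + 7 + 2 + 6 + 7 + 5 + 5 + 7 + 4 + 5 + 6 + 3 + 4 + 4 + 6) / 22 = 118 / 22 = 5.3636
UCL = c̄ + 3√c̄ = 5.3636 + 3 × √5.3636 = 5.3636 + 3 × 2.3160 = 12.3115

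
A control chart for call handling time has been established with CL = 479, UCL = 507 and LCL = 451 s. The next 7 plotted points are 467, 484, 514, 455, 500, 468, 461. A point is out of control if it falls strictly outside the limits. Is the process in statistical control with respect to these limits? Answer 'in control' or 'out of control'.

out of control

Compare each point to [451, 507]: sample 3 = 514 > UCL.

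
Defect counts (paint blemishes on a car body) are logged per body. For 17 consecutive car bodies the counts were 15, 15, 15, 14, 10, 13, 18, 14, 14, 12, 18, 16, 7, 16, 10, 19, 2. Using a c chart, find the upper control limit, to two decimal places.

24.40

c̄ = (15 + 15 + 15 + 14 + 10 + 13 + 18 + 14 + 14 + 12 + 18 + 16 + 7 + 16 + 10 + 19 + 2) / 17 = 228 / 17 = 13.4118
UCL = c̄ + 3√c̄ = 13.4118 + 3 × √13.4118 = 13.4118 + 3 × 3.6622 = 24.3984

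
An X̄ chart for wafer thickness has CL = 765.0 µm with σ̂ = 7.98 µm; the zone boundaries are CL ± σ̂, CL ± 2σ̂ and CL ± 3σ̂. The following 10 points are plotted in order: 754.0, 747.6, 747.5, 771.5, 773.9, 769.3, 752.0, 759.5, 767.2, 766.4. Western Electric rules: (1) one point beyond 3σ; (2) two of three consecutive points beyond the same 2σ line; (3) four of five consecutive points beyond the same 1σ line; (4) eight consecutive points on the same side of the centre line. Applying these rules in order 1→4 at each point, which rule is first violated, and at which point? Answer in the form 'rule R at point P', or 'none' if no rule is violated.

Zone of each point (C = within 1σ̂, B = 1σ̂–2σ̂, A = 2σ̂–3σ̂, * = beyond 3σ̂; sign = side of CL): 1:-B, 2:-A, 3:-A, 4:+C, 5:+B, 6:+C, 7:-B, 8:-C, 9:+C, 10:+C
Rule 2 (two of three consecutive points beyond the same 2σ limit) is satisfied at point 3.

rule 2 at point 3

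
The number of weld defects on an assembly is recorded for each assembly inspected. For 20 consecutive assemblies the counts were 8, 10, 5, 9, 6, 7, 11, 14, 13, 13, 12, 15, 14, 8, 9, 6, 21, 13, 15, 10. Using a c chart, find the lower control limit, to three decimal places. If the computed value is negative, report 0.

c̄ = (8 + 10 + 5 + 9 + 6 + 7 + 11 + 14 + 13 + 13 + 12 + 15 + 14 + 8 + 9 + 6 + 21 + 13 + 15 + 10) / 20 = 219 / 20 = 10.9500
LCL = c̄ − 3√c̄ = 10.9500 − 3 × 3.3091 = 1.0228

1.023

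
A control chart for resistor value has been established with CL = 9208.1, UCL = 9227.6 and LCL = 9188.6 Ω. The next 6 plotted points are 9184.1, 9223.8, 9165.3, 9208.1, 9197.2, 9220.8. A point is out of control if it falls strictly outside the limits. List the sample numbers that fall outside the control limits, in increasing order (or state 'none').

Compare each point to [9188.6, 9227.6]: sample 1 = 9184.1 < LCL; sample 3 = 9165.3 < LCL.

1, 3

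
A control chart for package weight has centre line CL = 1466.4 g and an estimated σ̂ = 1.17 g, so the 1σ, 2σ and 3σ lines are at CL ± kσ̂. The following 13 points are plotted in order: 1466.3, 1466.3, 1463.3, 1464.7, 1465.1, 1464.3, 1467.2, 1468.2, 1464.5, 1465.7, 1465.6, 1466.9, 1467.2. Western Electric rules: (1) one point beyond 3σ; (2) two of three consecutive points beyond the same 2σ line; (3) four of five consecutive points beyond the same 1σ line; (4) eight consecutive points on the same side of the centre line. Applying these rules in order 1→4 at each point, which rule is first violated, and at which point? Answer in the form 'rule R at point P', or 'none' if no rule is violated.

Zone of each point (C = within 1σ̂, B = 1σ̂–2σ̂, A = 2σ̂–3σ̂, * = beyond 3σ̂; sign = side of CL): 1:-C, 2:-C, 3:-A, 4:-B, 5:-B, 6:-B, 7:+C, 8:+B, 9:-B, 10:-C, 11:-C, 12:+C, 13:+C
Rule 3 (four of five consecutive points beyond the same 1σ limit) is satisfied at point 6.

rule 3 at point 6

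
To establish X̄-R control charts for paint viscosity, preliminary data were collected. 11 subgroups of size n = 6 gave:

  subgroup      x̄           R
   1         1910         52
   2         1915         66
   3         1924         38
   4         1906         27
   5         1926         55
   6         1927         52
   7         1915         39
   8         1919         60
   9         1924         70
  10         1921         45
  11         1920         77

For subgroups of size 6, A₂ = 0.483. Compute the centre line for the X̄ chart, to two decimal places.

X̄̄ = (1910 + 1915 + 1924 + 1906 + 1926 + 1927 + 1915 + 1919 + 1924 + 1921 + 1920) / 11 = 21107.0000 / 11 = 1918.8182
CL = X̄̄ = 1918.8182

1918.82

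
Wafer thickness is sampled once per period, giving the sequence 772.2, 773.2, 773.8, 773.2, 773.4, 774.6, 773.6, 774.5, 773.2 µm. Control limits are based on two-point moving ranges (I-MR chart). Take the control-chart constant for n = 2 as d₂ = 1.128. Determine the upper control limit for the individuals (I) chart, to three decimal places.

X̄ = (772.2 + 773.2 + 773.8 + 773.2 + 773.4 + 774.6 + 773.6 + 774.5 + 773.2) / 9 = 773.5222
Moving ranges: 1.0, 0.6, 0.6, 0.2, 1.2, 1.0, 0.9, 1.3; M̄R̄ = 6.8000 / 8 = 0.8500
UCL = X̄ + 3·M̄R̄/d₂ = 773.5222 + 3 × 0.8500 / 1.128 = 775.7829

775.783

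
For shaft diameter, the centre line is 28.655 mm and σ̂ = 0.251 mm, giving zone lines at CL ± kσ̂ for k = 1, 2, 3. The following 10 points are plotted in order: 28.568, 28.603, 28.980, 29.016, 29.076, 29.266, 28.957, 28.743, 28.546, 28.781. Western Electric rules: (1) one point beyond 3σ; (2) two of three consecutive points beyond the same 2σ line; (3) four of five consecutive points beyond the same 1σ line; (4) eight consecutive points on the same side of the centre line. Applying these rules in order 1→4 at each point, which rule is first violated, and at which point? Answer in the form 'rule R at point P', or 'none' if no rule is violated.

rule 3 at point 6

Zone of each point (C = within 1σ̂, B = 1σ̂–2σ̂, A = 2σ̂–3σ̂, * = beyond 3σ̂; sign = side of CL): 1:-C, 2:-C, 3:+B, 4:+B, 5:+B, 6:+A, 7:+B, 8:+C, 9:-C, 10:+C
Rule 3 (four of five consecutive points beyond the same 1σ limit) is satisfied at point 6.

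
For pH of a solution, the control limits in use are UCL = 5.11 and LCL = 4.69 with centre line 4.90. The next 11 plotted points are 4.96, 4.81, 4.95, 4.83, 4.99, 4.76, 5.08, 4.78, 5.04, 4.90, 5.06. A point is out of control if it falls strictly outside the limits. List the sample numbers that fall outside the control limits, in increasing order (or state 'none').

none

All 11 points lie within [4.69, 5.11].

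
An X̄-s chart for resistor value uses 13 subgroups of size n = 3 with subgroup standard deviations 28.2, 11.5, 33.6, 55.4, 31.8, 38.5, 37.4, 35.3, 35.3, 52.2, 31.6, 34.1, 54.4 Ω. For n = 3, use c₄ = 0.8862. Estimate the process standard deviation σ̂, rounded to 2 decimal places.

41.60

s̄ = (28.2 + 11.5 + 33.6 + 55.4 + 31.8 + 38.5 + 37.4 + 35.3 + 35.3 + 52.2 + 31.6 + 34.1 + 54.4) / 13 = 36.8692
σ̂ = s̄ / c₄ = 36.8692 / 0.8862 = 41.6037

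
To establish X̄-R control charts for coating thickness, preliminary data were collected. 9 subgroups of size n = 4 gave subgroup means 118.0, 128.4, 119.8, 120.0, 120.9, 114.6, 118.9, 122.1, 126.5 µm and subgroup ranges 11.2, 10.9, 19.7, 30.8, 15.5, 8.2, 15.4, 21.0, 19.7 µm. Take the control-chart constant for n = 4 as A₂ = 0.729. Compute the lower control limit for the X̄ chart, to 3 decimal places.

108.678

X̄̄ = (118.0 + 128.4 + 119.8 + 120.0 + 120.9 + 114.6 + 118.9 + 122.1 + 126.5) / 9 = 1089.2000 / 9 = 121.0222
R̄ = (11.2 + 10.9 + 19.7 + 30.8 + 15.5 + 8.2 + 15.4 + 21.0 + 19.7) / 9 = 152.4000 / 9 = 16.9333
LCL = X̄̄ − A₂·R̄ = 121.0222 − 0.729 × 16.9333 = 108.6778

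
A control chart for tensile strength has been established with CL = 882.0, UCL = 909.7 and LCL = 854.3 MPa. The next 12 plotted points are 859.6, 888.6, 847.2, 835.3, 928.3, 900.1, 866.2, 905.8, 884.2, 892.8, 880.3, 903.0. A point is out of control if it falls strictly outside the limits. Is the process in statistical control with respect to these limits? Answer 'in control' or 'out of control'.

Compare each point to [854.3, 909.7]: sample 3 = 847.2 < LCL; sample 4 = 835.3 < LCL; sample 5 = 928.3 > UCL.

out of control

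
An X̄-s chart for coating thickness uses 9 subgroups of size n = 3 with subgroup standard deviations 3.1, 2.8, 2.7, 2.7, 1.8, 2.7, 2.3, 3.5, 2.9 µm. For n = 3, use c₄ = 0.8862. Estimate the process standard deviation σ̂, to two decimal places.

s̄ = (3.1 + 2.8 + 2.7 + 2.7 + 1.8 + 2.7 + 2.3 + 3.5 + 2.9) / 9 = 2.7222
σ̂ = s̄ / c₄ = 2.7222 / 0.8862 = 3.0718

3.07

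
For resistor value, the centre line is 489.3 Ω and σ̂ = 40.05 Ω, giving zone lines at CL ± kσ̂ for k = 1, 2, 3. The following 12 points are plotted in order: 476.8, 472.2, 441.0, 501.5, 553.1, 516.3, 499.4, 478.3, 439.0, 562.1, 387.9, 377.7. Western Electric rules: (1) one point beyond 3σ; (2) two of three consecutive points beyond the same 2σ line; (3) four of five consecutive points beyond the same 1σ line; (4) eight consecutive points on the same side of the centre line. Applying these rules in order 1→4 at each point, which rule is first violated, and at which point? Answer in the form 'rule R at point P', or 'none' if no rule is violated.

Zone of each point (C = within 1σ̂, B = 1σ̂–2σ̂, A = 2σ̂–3σ̂, * = beyond 3σ̂; sign = side of CL): 1:-C, 2:-C, 3:-B, 4:+C, 5:+B, 6:+C, 7:+C, 8:-C, 9:-B, 10:+B, 11:-A, 12:-A
Rule 2 (two of three consecutive points beyond the same 2σ limit) is satisfied at point 12.

rule 2 at point 12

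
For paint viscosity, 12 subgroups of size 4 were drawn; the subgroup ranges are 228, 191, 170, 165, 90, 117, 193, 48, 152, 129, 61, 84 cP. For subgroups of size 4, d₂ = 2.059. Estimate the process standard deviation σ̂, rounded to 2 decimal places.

R̄ = (228 + 191 + 170 + 165 + 90 + 117 + 193 + 48 + 152 + 129 + 61 + 84) / 12 = 135.6667
σ̂ = R̄ / d₂ = 135.6667 / 2.059 = 65.8896

65.89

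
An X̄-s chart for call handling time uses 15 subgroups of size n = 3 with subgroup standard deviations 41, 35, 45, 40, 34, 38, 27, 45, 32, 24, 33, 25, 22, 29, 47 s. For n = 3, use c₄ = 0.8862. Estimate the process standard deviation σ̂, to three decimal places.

38.893

s̄ = (41 + 35 + 45 + 40 + 34 + 38 + 27 + 45 + 32 + 24 + 33 + 25 + 22 + 29 + 47) / 15 = 34.4667
σ̂ = s̄ / c₄ = 34.4667 / 0.8862 = 38.8927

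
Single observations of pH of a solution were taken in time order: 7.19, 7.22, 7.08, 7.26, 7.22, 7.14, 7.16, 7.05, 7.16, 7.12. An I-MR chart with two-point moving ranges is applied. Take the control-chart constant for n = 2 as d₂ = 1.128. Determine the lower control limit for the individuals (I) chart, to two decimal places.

6.94

X̄ = (7.19 + 7.22 + 7.08 + 7.26 + 7.22 + 7.14 + 7.16 + 7.05 + 7.16 + 7.12) / 10 = 7.1600
Moving ranges: 0.03, 0.14, 0.18, 0.04, 0.08, 0.02, 0.11, 0.11, 0.04; M̄R̄ = 0.7500 / 9 = 0.0833
LCL = X̄ − 3·M̄R̄/d₂ = 7.1600 − 3 × 0.0833 / 1.128 = 6.9384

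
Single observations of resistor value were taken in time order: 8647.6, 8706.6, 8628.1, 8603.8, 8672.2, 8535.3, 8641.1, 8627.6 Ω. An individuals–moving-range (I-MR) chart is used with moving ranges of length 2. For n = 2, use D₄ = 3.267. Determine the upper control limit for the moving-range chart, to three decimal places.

Moving ranges: 59.0, 78.5, 24.3, 68.4, 136.9, 105.8, 13.5; M̄R̄ = 486.4000 / 7 = 69.4857
UCL_MR = D₄·M̄R̄ = 3.267 × 69.4857 = 227.0098

227.010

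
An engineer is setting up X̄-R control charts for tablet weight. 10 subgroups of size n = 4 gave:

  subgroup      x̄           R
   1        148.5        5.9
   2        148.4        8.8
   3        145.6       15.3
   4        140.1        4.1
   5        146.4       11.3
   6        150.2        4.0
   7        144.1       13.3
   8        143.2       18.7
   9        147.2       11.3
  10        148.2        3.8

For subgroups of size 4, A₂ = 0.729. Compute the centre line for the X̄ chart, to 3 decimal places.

X̄̄ = (148.5 + 148.4 + 145.6 + 140.1 + 146.4 + 150.2 + 144.1 + 143.2 + 147.2 + 148.2) / 10 = 1461.9000 / 10 = 146.1900
CL = X̄̄ = 146.1900

146.190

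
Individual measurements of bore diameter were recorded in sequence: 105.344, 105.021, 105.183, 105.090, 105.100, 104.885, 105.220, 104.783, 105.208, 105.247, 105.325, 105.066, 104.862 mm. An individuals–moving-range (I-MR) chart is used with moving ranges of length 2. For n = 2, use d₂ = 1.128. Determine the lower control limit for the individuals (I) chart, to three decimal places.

104.531

X̄ = (105.344 + 105.021 + 105.183 + 105.090 + 105.100 + 104.885 + 105.220 + 104.783 + 105.208 + 105.247 + 105.325 + 105.066 + 104.862) / 13 = 105.1026
Moving ranges: 0.323, 0.162, 0.093, 0.010, 0.215, 0.335, 0.437, 0.425, 0.039, 0.078, 0.259, 0.204; M̄R̄ = 2.5800 / 12 = 0.2150
LCL = X̄ − 3·M̄R̄/d₂ = 105.1026 − 3 × 0.2150 / 1.128 = 104.5308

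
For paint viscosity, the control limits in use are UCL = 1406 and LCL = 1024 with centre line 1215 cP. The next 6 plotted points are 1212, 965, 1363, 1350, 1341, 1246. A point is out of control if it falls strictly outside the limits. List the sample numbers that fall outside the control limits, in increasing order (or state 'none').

2

Compare each point to [1024, 1406]: sample 2 = 965 < LCL.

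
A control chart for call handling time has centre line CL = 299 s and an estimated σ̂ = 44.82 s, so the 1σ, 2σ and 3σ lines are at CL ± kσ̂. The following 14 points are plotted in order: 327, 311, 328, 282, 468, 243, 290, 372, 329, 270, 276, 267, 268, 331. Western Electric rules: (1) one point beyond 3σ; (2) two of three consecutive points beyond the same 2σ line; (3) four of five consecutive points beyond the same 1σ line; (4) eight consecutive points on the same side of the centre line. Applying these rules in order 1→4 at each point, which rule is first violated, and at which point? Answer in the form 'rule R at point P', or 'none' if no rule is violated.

Zone of each point (C = within 1σ̂, B = 1σ̂–2σ̂, A = 2σ̂–3σ̂, * = beyond 3σ̂; sign = side of CL): 1:+C, 2:+C, 3:+C, 4:-C, 5:+*, 6:-B, 7:-C, 8:+B, 9:+C, 10:-C, 11:-C, 12:-C, 13:-C, 14:+C
Rule 1 (one point beyond the 3σ limits) is satisfied at point 5.

rule 1 at point 5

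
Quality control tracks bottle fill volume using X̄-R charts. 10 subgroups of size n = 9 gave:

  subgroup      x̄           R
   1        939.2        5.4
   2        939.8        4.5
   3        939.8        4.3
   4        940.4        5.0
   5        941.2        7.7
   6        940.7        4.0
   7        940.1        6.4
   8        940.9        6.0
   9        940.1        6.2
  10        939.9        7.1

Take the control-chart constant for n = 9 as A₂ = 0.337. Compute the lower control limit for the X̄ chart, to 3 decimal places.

938.303

X̄̄ = (939.2 + 939.8 + 939.8 + 940.4 + 941.2 + 940.7 + 940.1 + 940.9 + 940.1 + 939.9) / 10 = 9402.1000 / 10 = 940.2100
R̄ = (5.4 + 4.5 + 4.3 + 5.0 + 7.7 + 4.0 + 6.4 + 6.0 + 6.2 + 7.1) / 10 = 56.6000 / 10 = 5.6600
LCL = X̄̄ − A₂·R̄ = 940.2100 − 0.337 × 5.6600 = 938.3026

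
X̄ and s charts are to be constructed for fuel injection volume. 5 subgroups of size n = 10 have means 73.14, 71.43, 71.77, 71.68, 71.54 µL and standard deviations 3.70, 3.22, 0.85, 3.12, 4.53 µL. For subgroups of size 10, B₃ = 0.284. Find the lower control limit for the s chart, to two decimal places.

s̄ = (3.70 + 3.22 + 0.85 + 3.12 + 4.53) / 5 = 3.0840
LCL_s = B₃·s̄ = 0.284 × 3.0840 = 0.8759

0.88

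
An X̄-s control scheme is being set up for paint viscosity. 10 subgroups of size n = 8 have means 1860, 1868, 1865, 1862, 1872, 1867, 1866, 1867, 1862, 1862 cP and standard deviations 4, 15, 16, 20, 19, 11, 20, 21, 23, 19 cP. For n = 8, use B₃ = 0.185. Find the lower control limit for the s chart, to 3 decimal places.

3.108

s̄ = (4 + 15 + 16 + 20 + 19 + 11 + 20 + 21 + 23 + 19) / 10 = 16.8000
LCL_s = B₃·s̄ = 0.185 × 16.8000 = 3.1080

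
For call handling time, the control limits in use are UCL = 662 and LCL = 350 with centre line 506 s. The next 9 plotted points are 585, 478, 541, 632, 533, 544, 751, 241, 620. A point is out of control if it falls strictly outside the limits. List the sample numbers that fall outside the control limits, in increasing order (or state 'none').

7, 8

Compare each point to [350, 662]: sample 7 = 751 > UCL; sample 8 = 241 < LCL.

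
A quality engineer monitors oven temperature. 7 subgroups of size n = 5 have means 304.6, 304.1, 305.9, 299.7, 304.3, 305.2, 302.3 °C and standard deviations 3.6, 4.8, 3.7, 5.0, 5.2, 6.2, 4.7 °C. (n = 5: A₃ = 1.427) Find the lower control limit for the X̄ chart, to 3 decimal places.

X̄̄ = (304.6 + 304.1 + 305.9 + 299.7 + 304.3 + 305.2 + 302.3) / 7 = 303.7286
s̄ = (3.6 + 4.8 + 3.7 + 5.0 + 5.2 + 6.2 + 4.7) / 7 = 4.7429
LCL = X̄̄ − A₃·s̄ = 303.7286 − 1.427 × 4.7429 = 296.9605

296.961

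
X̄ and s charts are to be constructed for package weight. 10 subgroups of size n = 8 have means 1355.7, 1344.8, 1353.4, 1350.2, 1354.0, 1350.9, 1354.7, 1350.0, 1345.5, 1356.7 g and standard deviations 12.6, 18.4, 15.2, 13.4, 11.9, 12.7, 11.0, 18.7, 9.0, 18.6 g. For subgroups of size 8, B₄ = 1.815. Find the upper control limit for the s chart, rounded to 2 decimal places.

25.68

s̄ = (12.6 + 18.4 + 15.2 + 13.4 + 11.9 + 12.7 + 11.0 + 18.7 + 9.0 + 18.6) / 10 = 14.1500
UCL_s = B₄·s̄ = 1.815 × 14.1500 = 25.6822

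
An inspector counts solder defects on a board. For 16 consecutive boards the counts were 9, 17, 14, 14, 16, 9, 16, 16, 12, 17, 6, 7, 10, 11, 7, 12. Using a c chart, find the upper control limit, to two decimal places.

c̄ = (9 + 17 + 14 + 14 + 16 + 9 + 16 + 16 + 12 + 17 + 6 + 7 + 10 + 11 + 7 + 12) / 16 = 193 / 16 = 12.0625
UCL = c̄ + 3√c̄ = 12.0625 + 3 × √12.0625 = 12.0625 + 3 × 3.4731 = 22.4818

22.48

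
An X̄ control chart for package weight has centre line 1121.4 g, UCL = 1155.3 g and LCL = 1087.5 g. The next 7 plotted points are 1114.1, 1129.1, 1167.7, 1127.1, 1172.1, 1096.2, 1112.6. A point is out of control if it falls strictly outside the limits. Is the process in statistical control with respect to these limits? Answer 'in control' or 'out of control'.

out of control

Compare each point to [1087.5, 1155.3]: sample 3 = 1167.7 > UCL; sample 5 = 1172.1 > UCL.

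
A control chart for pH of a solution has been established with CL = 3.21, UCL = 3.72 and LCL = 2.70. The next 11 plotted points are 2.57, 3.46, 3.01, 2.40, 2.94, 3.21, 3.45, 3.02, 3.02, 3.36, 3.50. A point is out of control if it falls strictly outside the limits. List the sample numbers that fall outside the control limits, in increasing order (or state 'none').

1, 4

Compare each point to [2.70, 3.72]: sample 1 = 2.57 < LCL; sample 4 = 2.40 < LCL.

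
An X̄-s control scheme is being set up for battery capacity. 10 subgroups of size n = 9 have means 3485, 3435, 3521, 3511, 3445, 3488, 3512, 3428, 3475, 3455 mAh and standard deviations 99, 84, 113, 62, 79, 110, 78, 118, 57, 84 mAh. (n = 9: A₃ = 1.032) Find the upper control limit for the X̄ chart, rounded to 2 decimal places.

3566.73

X̄̄ = (3485 + 3435 + 3521 + 3511 + 3445 + 3488 + 3512 + 3428 + 3475 + 3455) / 10 = 3475.5000
s̄ = (99 + 84 + 113 + 62 + 79 + 110 + 78 + 118 + 57 + 84) / 10 = 88.4000
UCL = X̄̄ + A₃·s̄ = 3475.5000 + 1.032 × 88.4000 = 3566.7288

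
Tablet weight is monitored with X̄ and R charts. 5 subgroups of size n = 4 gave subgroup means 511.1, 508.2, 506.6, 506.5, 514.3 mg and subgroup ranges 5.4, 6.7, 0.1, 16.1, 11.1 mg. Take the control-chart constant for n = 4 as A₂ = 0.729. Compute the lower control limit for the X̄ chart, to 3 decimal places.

503.595

X̄̄ = (511.1 + 508.2 + 506.6 + 506.5 + 514.3) / 5 = 2546.7000 / 5 = 509.3400
R̄ = (5.4 + 6.7 + 0.1 + 16.1 + 11.1) / 5 = 39.4000 / 5 = 7.8800
LCL = X̄̄ − A₂·R̄ = 509.3400 − 0.729 × 7.8800 = 503.5955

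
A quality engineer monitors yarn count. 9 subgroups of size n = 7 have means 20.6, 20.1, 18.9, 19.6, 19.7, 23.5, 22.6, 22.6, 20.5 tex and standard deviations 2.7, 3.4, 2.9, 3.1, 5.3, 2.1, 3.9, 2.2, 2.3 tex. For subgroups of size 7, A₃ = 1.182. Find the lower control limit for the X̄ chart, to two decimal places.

X̄̄ = (20.6 + 20.1 + 18.9 + 19.6 + 19.7 + 23.5 + 22.6 + 22.6 + 20.5) / 9 = 20.9000
s̄ = (2.7 + 3.4 + 2.9 + 3.1 + 5.3 + 2.1 + 3.9 + 2.2 + 2.3) / 9 = 3.1000
LCL = X̄̄ − A₃·s̄ = 20.9000 − 1.182 × 3.1000 = 17.2358

17.24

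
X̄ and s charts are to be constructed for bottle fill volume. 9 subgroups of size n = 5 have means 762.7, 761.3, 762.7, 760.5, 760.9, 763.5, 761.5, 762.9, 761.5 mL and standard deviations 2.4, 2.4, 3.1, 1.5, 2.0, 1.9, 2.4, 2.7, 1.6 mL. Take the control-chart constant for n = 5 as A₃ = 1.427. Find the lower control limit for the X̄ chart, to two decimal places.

X̄̄ = (762.7 + 761.3 + 762.7 + 760.5 + 760.9 + 763.5 + 761.5 + 762.9 + 761.5) / 9 = 761.9444
s̄ = (2.4 + 2.4 + 3.1 + 1.5 + 2.0 + 1.9 + 2.4 + 2.7 + 1.6) / 9 = 2.2222
LCL = X̄̄ − A₃·s̄ = 761.9444 − 1.427 × 2.2222 = 758.7733

758.77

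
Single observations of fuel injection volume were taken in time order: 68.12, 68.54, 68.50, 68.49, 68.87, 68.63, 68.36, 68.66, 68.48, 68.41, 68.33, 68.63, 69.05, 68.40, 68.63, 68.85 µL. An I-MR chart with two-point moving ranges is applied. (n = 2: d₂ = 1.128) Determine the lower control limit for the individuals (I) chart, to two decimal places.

67.88

X̄ = (68.12 + 68.54 + 68.50 + 68.49 + 68.87 + 68.63 + 68.36 + 68.66 + 68.48 + 68.41 + 68.33 + 68.63 + 69.05 + 68.40 + 68.63 + 68.85) / 16 = 68.5594
Moving ranges: 0.42, 0.04, 0.01, 0.38, 0.24, 0.27, 0.30, 0.18, 0.07, 0.08, 0.30, 0.42, 0.65, 0.23, 0.22; M̄R̄ = 3.8100 / 15 = 0.2540
LCL = X̄ − 3·M̄R̄/d₂ = 68.5594 − 3 × 0.2540 / 1.128 = 67.8838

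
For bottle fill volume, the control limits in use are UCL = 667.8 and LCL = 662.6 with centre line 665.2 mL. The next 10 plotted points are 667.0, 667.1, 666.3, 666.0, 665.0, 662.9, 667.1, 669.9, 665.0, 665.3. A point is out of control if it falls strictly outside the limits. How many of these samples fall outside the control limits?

1

Compare each point to [662.6, 667.8]: sample 8 = 669.9 > UCL.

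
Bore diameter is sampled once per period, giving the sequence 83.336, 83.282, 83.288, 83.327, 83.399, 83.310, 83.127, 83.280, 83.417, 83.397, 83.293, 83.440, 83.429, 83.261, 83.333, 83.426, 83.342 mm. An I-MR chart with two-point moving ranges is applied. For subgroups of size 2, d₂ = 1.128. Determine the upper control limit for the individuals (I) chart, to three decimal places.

X̄ = (83.336 + 83.282 + 83.288 + 83.327 + 83.399 + 83.310 + 83.127 + 83.280 + 83.417 + 83.397 + 83.293 + 83.440 + 83.429 + 83.261 + 83.333 + 83.426 + 83.342) / 17 = 83.3345
Moving ranges: 0.054, 0.006, 0.039, 0.072, 0.089, 0.183, 0.153, 0.137, 0.020, 0.104, 0.147, 0.011, 0.168, 0.072, 0.093, 0.084; M̄R̄ = 1.4320 / 16 = 0.0895
UCL = X̄ + 3·M̄R̄/d₂ = 83.3345 + 3 × 0.0895 / 1.128 = 83.5726

83.573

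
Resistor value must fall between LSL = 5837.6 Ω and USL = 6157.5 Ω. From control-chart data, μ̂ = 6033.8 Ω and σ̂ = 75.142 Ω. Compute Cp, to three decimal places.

0.710

Cp = (USL − LSL) / (6σ̂) = (6157.5 − 5837.6) / (6 × 75.142) = 319.9000 / 450.8520 = 0.7095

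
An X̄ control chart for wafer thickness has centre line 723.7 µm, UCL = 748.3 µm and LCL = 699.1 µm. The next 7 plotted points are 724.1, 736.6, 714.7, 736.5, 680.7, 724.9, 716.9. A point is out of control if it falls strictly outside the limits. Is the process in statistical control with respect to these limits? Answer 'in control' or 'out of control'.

out of control

Compare each point to [699.1, 748.3]: sample 5 = 680.7 < LCL.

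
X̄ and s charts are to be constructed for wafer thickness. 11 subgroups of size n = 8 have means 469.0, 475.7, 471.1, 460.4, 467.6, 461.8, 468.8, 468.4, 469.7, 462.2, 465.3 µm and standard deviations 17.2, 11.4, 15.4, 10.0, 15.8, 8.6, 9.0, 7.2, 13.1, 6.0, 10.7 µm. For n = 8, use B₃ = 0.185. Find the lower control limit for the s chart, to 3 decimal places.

s̄ = (17.2 + 11.4 + 15.4 + 10.0 + 15.8 + 8.6 + 9.0 + 7.2 + 13.1 + 6.0 + 10.7) / 11 = 11.3091
LCL_s = B₃·s̄ = 0.185 × 11.3091 = 2.0922

2.092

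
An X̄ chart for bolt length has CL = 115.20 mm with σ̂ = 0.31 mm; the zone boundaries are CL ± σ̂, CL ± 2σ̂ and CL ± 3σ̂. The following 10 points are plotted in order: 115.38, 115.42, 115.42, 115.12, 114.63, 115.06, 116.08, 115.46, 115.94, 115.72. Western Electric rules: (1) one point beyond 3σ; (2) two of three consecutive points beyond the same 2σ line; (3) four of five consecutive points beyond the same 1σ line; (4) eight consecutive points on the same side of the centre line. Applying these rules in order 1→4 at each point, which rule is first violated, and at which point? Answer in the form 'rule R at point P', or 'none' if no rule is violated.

rule 2 at point 9

Zone of each point (C = within 1σ̂, B = 1σ̂–2σ̂, A = 2σ̂–3σ̂, * = beyond 3σ̂; sign = side of CL): 1:+C, 2:+C, 3:+C, 4:-C, 5:-B, 6:-C, 7:+A, 8:+C, 9:+A, 10:+B
Rule 2 (two of three consecutive points beyond the same 2σ limit) is satisfied at point 9.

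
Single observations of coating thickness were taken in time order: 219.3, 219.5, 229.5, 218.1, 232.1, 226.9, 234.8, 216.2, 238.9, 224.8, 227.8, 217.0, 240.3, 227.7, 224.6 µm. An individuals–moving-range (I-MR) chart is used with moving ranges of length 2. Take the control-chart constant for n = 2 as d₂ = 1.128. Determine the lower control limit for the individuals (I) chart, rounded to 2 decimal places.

196.69

X̄ = (219.3 + 219.5 + 229.5 + 218.1 + 232.1 + 226.9 + 234.8 + 216.2 + 238.9 + 224.8 + 227.8 + 217.0 + 240.3 + 227.7 + 224.6) / 15 = 226.5000
Moving ranges: 0.2, 10.0, 11.4, 14.0, 5.2, 7.9, 18.6, 22.7, 14.1, 3.0, 10.8, 23.3, 12.6, 3.1; M̄R̄ = 156.9000 / 14 = 11.2071
LCL = X̄ − 3·M̄R̄/d₂ = 226.5000 − 3 × 11.2071 / 1.128 = 196.6938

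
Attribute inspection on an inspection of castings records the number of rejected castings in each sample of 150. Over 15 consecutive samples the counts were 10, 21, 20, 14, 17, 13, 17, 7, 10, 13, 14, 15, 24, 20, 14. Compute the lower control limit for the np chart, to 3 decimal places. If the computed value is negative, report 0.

p̄ = Σdᵢ / (k·n) = 229 / (15 × 150) = 0.10178
LCL = np̄ − 3·√(np̄(1−p̄)) = 15.2667 − 3 × 3.7031 = 4.1574

4.157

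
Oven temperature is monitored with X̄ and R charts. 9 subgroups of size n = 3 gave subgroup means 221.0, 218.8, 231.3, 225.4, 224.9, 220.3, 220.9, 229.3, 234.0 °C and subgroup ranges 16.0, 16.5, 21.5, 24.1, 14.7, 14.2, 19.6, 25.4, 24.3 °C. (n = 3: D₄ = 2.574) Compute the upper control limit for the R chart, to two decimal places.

50.42

R̄ = (16.0 + 16.5 + 21.5 + 24.1 + 14.7 + 14.2 + 19.6 + 25.4 + 24.3) / 9 = 176.3000 / 9 = 19.5889
UCL_R = D₄·R̄ = 2.574 × 19.5889 = 50.4218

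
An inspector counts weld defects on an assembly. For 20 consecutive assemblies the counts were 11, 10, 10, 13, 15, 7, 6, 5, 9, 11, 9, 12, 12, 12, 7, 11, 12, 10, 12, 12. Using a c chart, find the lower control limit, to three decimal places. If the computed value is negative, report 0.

c̄ = (11 + 10 + 10 + 13 + 15 + 7 + 6 + 5 + 9 + 11 + 9 + 12 + 12 + 12 + 7 + 11 + 12 + 10 + 12 + 12) / 20 = 206 / 20 = 10.3000
LCL = c̄ − 3√c̄ = 10.3000 − 3 × 3.2094 = 0.6719

0.672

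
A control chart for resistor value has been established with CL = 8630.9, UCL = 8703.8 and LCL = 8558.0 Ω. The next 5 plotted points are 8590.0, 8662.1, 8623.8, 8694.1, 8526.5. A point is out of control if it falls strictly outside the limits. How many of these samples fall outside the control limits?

Compare each point to [8558.0, 8703.8]: sample 5 = 8526.5 < LCL.

1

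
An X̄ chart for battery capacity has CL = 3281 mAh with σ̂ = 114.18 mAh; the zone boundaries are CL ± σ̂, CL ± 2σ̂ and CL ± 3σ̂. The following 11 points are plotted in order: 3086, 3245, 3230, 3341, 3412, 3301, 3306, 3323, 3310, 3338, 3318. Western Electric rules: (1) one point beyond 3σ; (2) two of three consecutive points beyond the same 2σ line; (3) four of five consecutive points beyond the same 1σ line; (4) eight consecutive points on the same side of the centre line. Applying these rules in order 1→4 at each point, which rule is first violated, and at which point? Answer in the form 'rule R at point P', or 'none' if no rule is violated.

rule 4 at point 11

Zone of each point (C = within 1σ̂, B = 1σ̂–2σ̂, A = 2σ̂–3σ̂, * = beyond 3σ̂; sign = side of CL): 1:-B, 2:-C, 3:-C, 4:+C, 5:+B, 6:+C, 7:+C, 8:+C, 9:+C, 10:+C, 11:+C
Rule 4 (eight consecutive points on the same side of the centre line) is satisfied at point 11.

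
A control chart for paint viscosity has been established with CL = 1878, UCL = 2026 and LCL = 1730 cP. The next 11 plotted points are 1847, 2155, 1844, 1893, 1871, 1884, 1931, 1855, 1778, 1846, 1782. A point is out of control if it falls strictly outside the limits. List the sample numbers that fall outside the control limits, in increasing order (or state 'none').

2

Compare each point to [1730, 2026]: sample 2 = 2155 > UCL.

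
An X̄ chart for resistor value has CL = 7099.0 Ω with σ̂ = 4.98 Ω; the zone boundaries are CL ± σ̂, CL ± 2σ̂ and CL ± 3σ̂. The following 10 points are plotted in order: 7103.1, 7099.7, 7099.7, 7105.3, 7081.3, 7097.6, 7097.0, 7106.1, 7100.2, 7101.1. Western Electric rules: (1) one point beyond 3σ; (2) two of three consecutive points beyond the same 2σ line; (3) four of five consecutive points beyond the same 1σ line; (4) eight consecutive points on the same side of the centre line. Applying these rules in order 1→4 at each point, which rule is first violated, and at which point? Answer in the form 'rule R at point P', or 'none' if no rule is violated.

Zone of each point (C = within 1σ̂, B = 1σ̂–2σ̂, A = 2σ̂–3σ̂, * = beyond 3σ̂; sign = side of CL): 1:+C, 2:+C, 3:+C, 4:+B, 5:-*, 6:-C, 7:-C, 8:+B, 9:+C, 10:+C
Rule 1 (one point beyond the 3σ limits) is satisfied at point 5.

rule 1 at point 5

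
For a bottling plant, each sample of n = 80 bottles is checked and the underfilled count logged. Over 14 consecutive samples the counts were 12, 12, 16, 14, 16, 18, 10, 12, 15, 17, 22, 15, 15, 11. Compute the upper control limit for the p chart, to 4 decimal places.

0.3127

p̄ = Σdᵢ / (k·n) = 205 / (14 × 80) = 0.18304
UCL = p̄ + 3·√(p̄(1−p̄)/n) = 0.18304 + 3 × √(0.18304×0.81696/80) = 0.18304 + 3 × 0.04323 = 0.31274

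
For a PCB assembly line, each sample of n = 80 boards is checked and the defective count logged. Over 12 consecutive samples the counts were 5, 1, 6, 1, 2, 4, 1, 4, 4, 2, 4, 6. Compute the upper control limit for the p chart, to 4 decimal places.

0.1087

p̄ = Σdᵢ / (k·n) = 40 / (12 × 80) = 0.04167
UCL = p̄ + 3·√(p̄(1−p̄)/n) = 0.04167 + 3 × √(0.04167×0.95833/80) = 0.04167 + 3 × 0.02234 = 0.10869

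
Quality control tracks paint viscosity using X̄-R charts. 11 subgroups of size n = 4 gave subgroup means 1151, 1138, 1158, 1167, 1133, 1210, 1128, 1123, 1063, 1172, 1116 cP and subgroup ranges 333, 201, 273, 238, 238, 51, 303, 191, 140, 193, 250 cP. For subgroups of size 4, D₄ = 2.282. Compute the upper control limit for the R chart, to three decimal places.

R̄ = (333 + 201 + 273 + 238 + 238 + 51 + 303 + 191 + 140 + 193 + 250) / 11 = 2411.0000 / 11 = 219.1818
UCL_R = D₄·R̄ = 2.282 × 219.1818 = 500.1729

500.173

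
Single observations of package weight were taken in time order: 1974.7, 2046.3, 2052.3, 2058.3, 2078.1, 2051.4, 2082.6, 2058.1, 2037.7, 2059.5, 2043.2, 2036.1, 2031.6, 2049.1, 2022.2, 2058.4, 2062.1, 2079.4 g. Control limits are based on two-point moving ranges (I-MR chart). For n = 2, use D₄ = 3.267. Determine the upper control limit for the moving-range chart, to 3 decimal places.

68.703

Moving ranges: 71.6, 6.0, 6.0, 19.8, 26.7, 31.2, 24.5, 20.4, 21.8, 16.3, 7.1, 4.5, 17.5, 26.9, 36.2, 3.7, 17.3; M̄R̄ = 357.5000 / 17 = 21.0294
UCL_MR = D₄·M̄R̄ = 3.267 × 21.0294 = 68.7031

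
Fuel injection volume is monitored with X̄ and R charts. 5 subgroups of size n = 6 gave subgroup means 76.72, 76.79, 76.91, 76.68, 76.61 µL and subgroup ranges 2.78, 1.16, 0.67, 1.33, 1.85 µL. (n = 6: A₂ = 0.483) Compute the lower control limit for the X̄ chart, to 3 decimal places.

75.989

X̄̄ = (76.72 + 76.79 + 76.91 + 76.68 + 76.61) / 5 = 383.7100 / 5 = 76.7420
R̄ = (2.78 + 1.16 + 0.67 + 1.33 + 1.85) / 5 = 7.7900 / 5 = 1.5580
LCL = X̄̄ − A₂·R̄ = 76.7420 − 0.483 × 1.5580 = 75.9895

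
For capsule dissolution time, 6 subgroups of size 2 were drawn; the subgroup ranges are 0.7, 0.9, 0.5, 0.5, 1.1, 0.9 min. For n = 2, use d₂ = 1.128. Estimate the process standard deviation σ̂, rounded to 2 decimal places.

R̄ = (0.7 + 0.9 + 0.5 + 0.5 + 1.1 + 0.9) / 6 = 0.7667
σ̂ = R̄ / d₂ = 0.7667 / 1.128 = 0.6797

0.68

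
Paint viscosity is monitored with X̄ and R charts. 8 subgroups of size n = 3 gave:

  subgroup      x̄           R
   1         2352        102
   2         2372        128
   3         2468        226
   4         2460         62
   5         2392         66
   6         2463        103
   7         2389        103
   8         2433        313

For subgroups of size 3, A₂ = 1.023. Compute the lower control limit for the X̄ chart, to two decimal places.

X̄̄ = (2352 + 2372 + 2468 + 2460 + 2392 + 2463 + 2389 + 2433) / 8 = 19329.0000 / 8 = 2416.1250
R̄ = (102 + 128 + 226 + 62 + 66 + 103 + 103 + 313) / 8 = 1103.0000 / 8 = 137.8750
LCL = X̄̄ − A₂·R̄ = 2416.1250 − 1.023 × 137.8750 = 2275.0789

2275.08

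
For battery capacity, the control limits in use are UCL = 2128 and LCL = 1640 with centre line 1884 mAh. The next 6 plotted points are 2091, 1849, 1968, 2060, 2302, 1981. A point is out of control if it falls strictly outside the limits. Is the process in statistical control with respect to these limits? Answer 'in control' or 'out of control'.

out of control

Compare each point to [1640, 2128]: sample 5 = 2302 > UCL.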